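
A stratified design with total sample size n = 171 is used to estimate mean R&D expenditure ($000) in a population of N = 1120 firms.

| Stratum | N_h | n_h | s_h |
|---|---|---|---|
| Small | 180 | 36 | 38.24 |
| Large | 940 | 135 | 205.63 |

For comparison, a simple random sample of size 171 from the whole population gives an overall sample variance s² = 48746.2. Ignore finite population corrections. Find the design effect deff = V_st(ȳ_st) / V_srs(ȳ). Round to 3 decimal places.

V̂(ȳ_st) = Σ W_h² s_h²/n_h, with W_h = N_h/N and N = 1120:
  stratum Small: (180/1120)²·38.24²/36 = 1.04916
  stratum Large: (940/1120)²·205.63²/135 = 220.627
V_st = 221.676
V_srs = s²/n = 48746.2/171 = 285.065
deff = V_st / V_srs = 221.676/285.065 = 0.7776

deff ≈ 0.778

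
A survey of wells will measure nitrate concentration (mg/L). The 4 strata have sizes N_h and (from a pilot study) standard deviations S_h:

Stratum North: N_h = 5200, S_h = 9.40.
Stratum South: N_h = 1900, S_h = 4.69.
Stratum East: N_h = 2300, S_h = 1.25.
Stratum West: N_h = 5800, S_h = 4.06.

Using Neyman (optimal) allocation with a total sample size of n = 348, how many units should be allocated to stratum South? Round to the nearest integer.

Neyman allocation: n_h = n · N_h S_h / Σ N_i S_i, with n = 348.
  stratum North: N_h·S_h = 5200·9.40 = 48880.00
  stratum South: N_h·S_h = 1900·4.69 = 8911.00
  stratum East: N_h·S_h = 2300·1.25 = 2875.00
  stratum West: N_h·S_h = 5800·4.06 = 23548.00
Σ N_h S_h = 84214.00
n for stratum South = 348·8911.00/84214.00 = 36.823 → 37

37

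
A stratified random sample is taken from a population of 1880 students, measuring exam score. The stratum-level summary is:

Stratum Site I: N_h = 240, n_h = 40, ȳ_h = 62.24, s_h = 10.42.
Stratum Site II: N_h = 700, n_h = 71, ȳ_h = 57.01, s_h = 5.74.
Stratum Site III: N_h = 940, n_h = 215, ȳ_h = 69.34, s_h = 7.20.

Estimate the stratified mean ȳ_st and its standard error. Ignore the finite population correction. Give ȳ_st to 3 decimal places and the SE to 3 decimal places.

ȳ_st = Σ W_h ȳ_h = (240·62.24 + 700·57.01 + 940·69.34)/1880 = 63.84266
V̂(ȳ_st) = Σ W_h² s_h²/n_h, with W_h = N_h/N and N = 1880:
  stratum Site I: (240/1880)²·10.42²/40 = 0.0442367
  stratum Site II: (700/1880)²·5.74²/71 = 0.0643348
  stratum Site III: (940/1880)²·7.20²/215 = 0.0602791
V̂(ȳ_st) = 0.16885
SE(ȳ_st) = √0.16885 = 0.410914

ȳ_st ≈ 63.843, SE ≈ 0.411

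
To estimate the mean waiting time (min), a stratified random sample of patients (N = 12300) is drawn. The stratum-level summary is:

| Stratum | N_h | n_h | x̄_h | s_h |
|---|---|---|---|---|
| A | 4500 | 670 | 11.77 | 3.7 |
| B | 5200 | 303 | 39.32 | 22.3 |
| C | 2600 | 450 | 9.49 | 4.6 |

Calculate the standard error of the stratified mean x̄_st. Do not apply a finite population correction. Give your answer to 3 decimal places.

V̂(x̄_st) = Σ W_h² s_h²/n_h, with W_h = N_h/N and N = 12300:
  stratum A: (4500/12300)²·3.7²/670 = 0.00273491
  stratum B: (5200/12300)²·22.3²/303 = 0.293335
  stratum C: (2600/12300)²·4.6²/450 = 0.00210107
V̂(x̄_st) = 0.298171
SE(x̄_st) = √0.298171 = 0.54605

SE(x̄_st) ≈ 0.546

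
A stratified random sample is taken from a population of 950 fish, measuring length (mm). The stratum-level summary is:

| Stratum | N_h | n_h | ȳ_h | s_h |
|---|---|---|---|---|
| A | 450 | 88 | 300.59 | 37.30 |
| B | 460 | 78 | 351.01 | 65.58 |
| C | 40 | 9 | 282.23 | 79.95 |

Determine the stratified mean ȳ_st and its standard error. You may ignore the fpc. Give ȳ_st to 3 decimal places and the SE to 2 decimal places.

ȳ_st ≈ 324.231, SE ≈ 4.21

ȳ_st = Σ W_h ȳ_h = (450·300.59 + 460·351.01 + 40·282.23)/950 = 324.23084
V̂(ȳ_st) = Σ W_h² s_h²/n_h, with W_h = N_h/N and N = 950:
  stratum A: (450/950)²·37.30²/88 = 3.54742
  stratum B: (460/950)²·65.58²/78 = 12.9276
  stratum C: (40/950)²·79.95²/9 = 1.25912
V̂(ȳ_st) = 17.7341
SE(ȳ_st) = √17.7341 = 4.21119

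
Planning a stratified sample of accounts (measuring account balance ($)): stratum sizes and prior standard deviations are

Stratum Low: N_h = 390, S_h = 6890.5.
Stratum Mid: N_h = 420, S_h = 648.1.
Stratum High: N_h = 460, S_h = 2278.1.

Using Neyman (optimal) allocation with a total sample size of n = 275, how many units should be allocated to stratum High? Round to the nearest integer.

Neyman allocation: n_h = n · N_h S_h / Σ N_i S_i, with n = 275.
  stratum Low: N_h·S_h = 390·6890.5 = 2687295.00
  stratum Mid: N_h·S_h = 420·648.1 = 272202.00
  stratum High: N_h·S_h = 460·2278.1 = 1047926.00
Σ N_h S_h = 4007423.00
n for stratum High = 275·1047926.00/4007423.00 = 71.911 → 72

72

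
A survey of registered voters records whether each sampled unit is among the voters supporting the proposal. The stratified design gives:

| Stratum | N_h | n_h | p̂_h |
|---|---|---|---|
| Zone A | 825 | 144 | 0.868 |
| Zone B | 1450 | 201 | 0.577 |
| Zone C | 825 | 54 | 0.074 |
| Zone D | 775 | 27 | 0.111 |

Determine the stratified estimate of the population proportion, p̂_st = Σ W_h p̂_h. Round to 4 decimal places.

p̂_st ≈ 0.4387

N = 3875; stratum weights W_h = N_h/N.
p̂_st = Σ W_h p̂_h = (825·0.868 + 1450·0.577 + 825·0.074 + 775·0.111)/3875 = 0.43866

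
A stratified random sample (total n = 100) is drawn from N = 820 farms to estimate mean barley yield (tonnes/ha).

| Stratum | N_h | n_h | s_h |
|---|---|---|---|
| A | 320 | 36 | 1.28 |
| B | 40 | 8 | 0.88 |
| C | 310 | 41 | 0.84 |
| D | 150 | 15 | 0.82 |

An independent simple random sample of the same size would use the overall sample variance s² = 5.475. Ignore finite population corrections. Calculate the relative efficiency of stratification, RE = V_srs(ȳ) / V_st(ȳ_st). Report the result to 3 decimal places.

V̂(ȳ_st) = Σ W_h² s_h²/n_h, with W_h = N_h/N and N = 820:
  stratum A: (320/820)²·1.28²/36 = 0.0069309
  stratum B: (40/820)²·0.88²/8 = 0.000230339
  stratum C: (310/820)²·0.84²/41 = 0.00245963
  stratum D: (150/820)²·0.82²/15 = 0.0015
V_st = 0.0111209
V_srs = s²/n = 5.475/100 = 0.05475
Relative efficiency = V_srs / V_st = 0.05475/0.0111209 = 4.9232

RE ≈ 4.923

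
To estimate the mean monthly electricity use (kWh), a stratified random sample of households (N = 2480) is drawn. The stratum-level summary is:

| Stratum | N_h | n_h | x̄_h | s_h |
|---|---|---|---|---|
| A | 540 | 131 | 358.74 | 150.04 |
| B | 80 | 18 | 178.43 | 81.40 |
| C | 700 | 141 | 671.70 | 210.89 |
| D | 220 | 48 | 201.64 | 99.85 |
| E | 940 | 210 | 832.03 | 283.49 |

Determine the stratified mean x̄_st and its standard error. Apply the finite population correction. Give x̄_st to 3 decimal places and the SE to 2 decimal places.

x̄_st = Σ W_h x̄_h = (540·358.74 + 80·178.43 + 700·671.70 + 220·201.64 + 940·832.03)/2480 = 606.71492
V̂(x̄_st) = Σ W_h² (1 − n_h/N_h) s_h²/n_h, with W_h = N_h/N and N = 2480:
  stratum A: (540/2480)²·(1 − 131/540)·150.04²/131 = 6.17101
  stratum B: (80/2480)²·(1 − 18/80)·81.40²/18 = 0.296862
  stratum C: (700/2480)²·(1 − 141/700)·210.89²/141 = 20.0678
  stratum D: (220/2480)²·(1 − 48/220)·99.85²/48 = 1.27792
  stratum E: (940/2480)²·(1 − 210/940)·283.49²/210 = 42.6976
V̂(x̄_st) = 70.5112
SE(x̄_st) = √70.5112 = 8.39709

x̄_st ≈ 606.715, SE ≈ 8.40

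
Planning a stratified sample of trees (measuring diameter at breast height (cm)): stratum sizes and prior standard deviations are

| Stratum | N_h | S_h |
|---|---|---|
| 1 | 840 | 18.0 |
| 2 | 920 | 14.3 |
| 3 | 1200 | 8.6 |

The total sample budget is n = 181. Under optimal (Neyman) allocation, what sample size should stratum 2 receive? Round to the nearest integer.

62

Neyman allocation: n_h = n · N_h S_h / Σ N_i S_i, with n = 181.
  stratum 1: N_h·S_h = 840·18.0 = 15120.00
  stratum 2: N_h·S_h = 920·14.3 = 13156.00
  stratum 3: N_h·S_h = 1200·8.6 = 10320.00
Σ N_h S_h = 38596.00
n for stratum 2 = 181·13156.00/38596.00 = 61.696 → 62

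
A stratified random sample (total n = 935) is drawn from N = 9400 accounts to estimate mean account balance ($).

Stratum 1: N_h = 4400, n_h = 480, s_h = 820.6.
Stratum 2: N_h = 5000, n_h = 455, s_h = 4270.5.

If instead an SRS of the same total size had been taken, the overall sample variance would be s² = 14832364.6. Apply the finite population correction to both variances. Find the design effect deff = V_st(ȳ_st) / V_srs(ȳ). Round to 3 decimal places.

V̂(ȳ_st) = Σ W_h² (1 − n_h/N_h) s_h²/n_h, with W_h = N_h/N and N = 9400:
  stratum 1: (4400/9400)²·(1 − 480/4400)·820.6²/480 = 273.845
  stratum 2: (5000/9400)²·(1 − 455/5000)·4270.5²/455 = 10308.5
V_st = 10582.3
V_srs = (1 − 935/9400)·14832364.6/935 = 14285.6
deff = V_st / V_srs = 10582.3/14285.6 = 0.7408

deff ≈ 0.741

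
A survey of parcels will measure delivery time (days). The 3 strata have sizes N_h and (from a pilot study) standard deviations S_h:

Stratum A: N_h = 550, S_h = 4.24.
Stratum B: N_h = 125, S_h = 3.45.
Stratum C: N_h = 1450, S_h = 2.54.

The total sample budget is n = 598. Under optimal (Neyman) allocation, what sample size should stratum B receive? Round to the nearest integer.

40

Neyman allocation: n_h = n · N_h S_h / Σ N_i S_i, with n = 598.
  stratum A: N_h·S_h = 550·4.24 = 2332.00
  stratum B: N_h·S_h = 125·3.45 = 431.25
  stratum C: N_h·S_h = 1450·2.54 = 3683.00
Σ N_h S_h = 6446.25
n for stratum B = 598·431.25/6446.25 = 40.006 → 40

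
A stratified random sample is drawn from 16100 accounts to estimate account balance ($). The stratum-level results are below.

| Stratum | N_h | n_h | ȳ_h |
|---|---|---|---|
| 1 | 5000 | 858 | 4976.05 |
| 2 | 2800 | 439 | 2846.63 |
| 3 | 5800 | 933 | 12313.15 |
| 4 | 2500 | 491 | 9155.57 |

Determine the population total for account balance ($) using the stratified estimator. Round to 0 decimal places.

τ̂_st ≈ 127156009

τ̂_st = Σ N_h ȳ_h = 5000·4976.05 + 2800·2846.63 + 5800·12313.15 + 2500·9155.57 = 127156009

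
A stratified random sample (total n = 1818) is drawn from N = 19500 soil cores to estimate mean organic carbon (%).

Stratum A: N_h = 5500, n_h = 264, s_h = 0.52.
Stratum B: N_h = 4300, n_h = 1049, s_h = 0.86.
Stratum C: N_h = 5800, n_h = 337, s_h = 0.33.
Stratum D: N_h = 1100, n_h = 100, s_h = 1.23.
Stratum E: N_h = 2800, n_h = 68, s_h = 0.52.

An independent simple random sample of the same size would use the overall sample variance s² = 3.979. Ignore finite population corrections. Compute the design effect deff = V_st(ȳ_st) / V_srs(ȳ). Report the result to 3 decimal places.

deff ≈ 0.125

V̂(ȳ_st) = Σ W_h² s_h²/n_h, with W_h = N_h/N and N = 19500:
  stratum A: (5500/19500)²·0.52²/264 = 8.14815e-05
  stratum B: (4300/19500)²·0.86²/1049 = 3.42838e-05
  stratum C: (5800/19500)²·0.33²/337 = 2.85881e-05
  stratum D: (1100/19500)²·1.23²/100 = 4.81422e-05
  stratum E: (2800/19500)²·0.52²/68 = 8.19869e-05
V_st = 0.000274483
V_srs = s²/n = 3.979/1818 = 0.00218867
deff = V_st / V_srs = 0.000274483/0.00218867 = 0.1254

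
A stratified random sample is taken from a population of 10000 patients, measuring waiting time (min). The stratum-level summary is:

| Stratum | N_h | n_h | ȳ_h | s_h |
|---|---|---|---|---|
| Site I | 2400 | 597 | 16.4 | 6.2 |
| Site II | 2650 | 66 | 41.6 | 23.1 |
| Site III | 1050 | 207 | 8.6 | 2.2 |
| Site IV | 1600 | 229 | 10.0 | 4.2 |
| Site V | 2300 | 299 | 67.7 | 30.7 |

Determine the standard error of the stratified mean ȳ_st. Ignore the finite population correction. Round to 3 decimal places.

SE(ȳ_st) ≈ 0.860

V̂(ȳ_st) = Σ W_h² s_h²/n_h, with W_h = N_h/N and N = 10000:
  stratum Site I: (2400/10000)²·6.2²/597 = 0.00370878
  stratum Site II: (2650/10000)²·23.1²/66 = 0.567769
  stratum Site III: (1050/10000)²·2.2²/207 = 0.000257783
  stratum Site IV: (1600/10000)²·4.2²/229 = 0.00197198
  stratum Site V: (2300/10000)²·30.7²/299 = 0.166748
V̂(ȳ_st) = 0.740456
SE(ȳ_st) = √0.740456 = 0.860497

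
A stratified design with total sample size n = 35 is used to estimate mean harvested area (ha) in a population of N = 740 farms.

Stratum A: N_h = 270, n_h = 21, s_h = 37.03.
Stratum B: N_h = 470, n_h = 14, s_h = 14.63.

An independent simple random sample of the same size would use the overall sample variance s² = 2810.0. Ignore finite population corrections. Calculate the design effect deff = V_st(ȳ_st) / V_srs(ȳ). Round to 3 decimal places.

V̂(ȳ_st) = Σ W_h² s_h²/n_h, with W_h = N_h/N and N = 740:
  stratum A: (270/740)²·37.03²/21 = 8.69265
  stratum B: (470/740)²·14.63²/14 = 6.16727
V_st = 14.8599
V_srs = s²/n = 2810.0/35 = 80.2857
deff = V_st / V_srs = 14.8599/80.2857 = 0.1851

deff ≈ 0.185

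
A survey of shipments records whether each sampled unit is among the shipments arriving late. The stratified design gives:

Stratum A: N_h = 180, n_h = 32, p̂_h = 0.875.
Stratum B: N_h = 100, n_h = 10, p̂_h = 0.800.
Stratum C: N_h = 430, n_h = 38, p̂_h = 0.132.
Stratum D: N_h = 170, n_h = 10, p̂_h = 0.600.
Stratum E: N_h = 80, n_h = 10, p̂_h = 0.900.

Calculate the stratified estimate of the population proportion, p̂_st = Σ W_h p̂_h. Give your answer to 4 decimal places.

p̂_st ≈ 0.4878

N = 960; stratum weights W_h = N_h/N.
p̂_st = Σ W_h p̂_h = (180·0.875 + 100·0.800 + 430·0.132 + 170·0.600 + 80·0.900)/960 = 0.48777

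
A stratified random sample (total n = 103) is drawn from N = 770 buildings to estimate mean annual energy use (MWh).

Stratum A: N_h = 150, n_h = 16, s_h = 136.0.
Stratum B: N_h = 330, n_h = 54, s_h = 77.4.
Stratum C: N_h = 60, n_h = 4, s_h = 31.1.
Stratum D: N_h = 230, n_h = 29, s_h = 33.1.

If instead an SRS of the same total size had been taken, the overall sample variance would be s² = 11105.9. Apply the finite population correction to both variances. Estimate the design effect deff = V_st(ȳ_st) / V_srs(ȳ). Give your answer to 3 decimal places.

V̂(ȳ_st) = Σ W_h² (1 − n_h/N_h) s_h²/n_h, with W_h = N_h/N and N = 770:
  stratum A: (150/770)²·(1 − 16/150)·136.0²/16 = 39.1897
  stratum B: (330/770)²·(1 − 54/330)·77.4²/54 = 17.0424
  stratum C: (60/770)²·(1 − 4/60)·31.1²/4 = 1.37031
  stratum D: (230/770)²·(1 − 29/230)·33.1²/29 = 2.94578
V_st = 60.5482
V_srs = (1 − 103/770)·11105.9/103 = 93.401
deff = V_st / V_srs = 60.5482/93.401 = 0.6483

deff ≈ 0.648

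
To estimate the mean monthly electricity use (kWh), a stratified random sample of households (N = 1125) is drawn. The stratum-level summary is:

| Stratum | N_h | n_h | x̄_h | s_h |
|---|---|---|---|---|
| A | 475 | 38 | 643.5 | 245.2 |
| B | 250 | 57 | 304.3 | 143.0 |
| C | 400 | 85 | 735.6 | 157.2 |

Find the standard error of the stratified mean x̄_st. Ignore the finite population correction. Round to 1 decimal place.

SE(x̄_st) ≈ 18.3

V̂(x̄_st) = Σ W_h² s_h²/n_h, with W_h = N_h/N and N = 1125:
  stratum A: (475/1125)²·245.2²/38 = 282.059
  stratum B: (250/1125)²·143.0²/57 = 17.7163
  stratum C: (400/1125)²·157.2²/85 = 36.7537
V̂(x̄_st) = 336.529
SE(x̄_st) = √336.529 = 18.3447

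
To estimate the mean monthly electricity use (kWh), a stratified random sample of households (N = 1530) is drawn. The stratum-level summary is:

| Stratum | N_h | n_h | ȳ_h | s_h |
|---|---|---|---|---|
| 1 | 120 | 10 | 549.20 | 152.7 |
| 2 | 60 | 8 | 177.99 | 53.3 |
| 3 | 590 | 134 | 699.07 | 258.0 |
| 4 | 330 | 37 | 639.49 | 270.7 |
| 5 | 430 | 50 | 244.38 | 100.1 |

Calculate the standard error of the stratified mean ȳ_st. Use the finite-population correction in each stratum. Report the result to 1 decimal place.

SE(ȳ_st) ≈ 12.9

V̂(ȳ_st) = Σ W_h² (1 − n_h/N_h) s_h²/n_h, with W_h = N_h/N and N = 1530:
  stratum 1: (120/1530)²·(1 − 10/120)·152.7²/10 = 13.1483
  stratum 2: (60/1530)²·(1 − 8/60)·53.3²/8 = 0.4733
  stratum 3: (590/1530)²·(1 − 134/590)·258.0²/134 = 57.0911
  stratum 4: (330/1530)²·(1 − 37/330)·270.7²/37 = 81.8038
  stratum 5: (430/1530)²·(1 − 50/430)·100.1²/50 = 13.9884
V̂(ȳ_st) = 166.505
SE(ȳ_st) = √166.505 = 12.9037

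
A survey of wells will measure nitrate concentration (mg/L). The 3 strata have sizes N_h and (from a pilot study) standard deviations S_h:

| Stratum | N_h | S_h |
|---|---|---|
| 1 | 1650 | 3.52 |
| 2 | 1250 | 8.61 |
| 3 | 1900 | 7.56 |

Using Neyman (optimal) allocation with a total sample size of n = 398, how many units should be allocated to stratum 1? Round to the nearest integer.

Neyman allocation: n_h = n · N_h S_h / Σ N_i S_i, with n = 398.
  stratum 1: N_h·S_h = 1650·3.52 = 5808.00
  stratum 2: N_h·S_h = 1250·8.61 = 10762.50
  stratum 3: N_h·S_h = 1900·7.56 = 14364.00
Σ N_h S_h = 30934.50
n for stratum 1 = 398·5808.00/30934.50 = 74.725 → 75

75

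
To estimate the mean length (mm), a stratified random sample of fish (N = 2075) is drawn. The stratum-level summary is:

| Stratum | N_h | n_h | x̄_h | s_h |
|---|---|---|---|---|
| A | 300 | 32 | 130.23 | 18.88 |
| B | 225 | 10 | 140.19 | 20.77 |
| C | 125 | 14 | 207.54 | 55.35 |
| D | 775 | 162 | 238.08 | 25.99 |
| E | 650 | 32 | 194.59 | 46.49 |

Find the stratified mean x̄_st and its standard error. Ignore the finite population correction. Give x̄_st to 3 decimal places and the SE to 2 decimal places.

x̄_st = Σ W_h x̄_h = (300·130.23 + 225·140.19 + 125·207.54 + 775·238.08 + 650·194.59)/2075 = 196.40952
V̂(x̄_st) = Σ W_h² s_h²/n_h, with W_h = N_h/N and N = 2075:
  stratum A: (300/2075)²·18.88²/32 = 0.232841
  stratum B: (225/2075)²·20.77²/10 = 0.507226
  stratum C: (125/2075)²·55.35²/14 = 0.794129
  stratum D: (775/2075)²·25.99²/162 = 0.581654
  stratum E: (650/2075)²·46.49²/32 = 6.62765
V̂(x̄_st) = 8.7435
SE(x̄_st) = √8.7435 = 2.95694

x̄_st ≈ 196.410, SE ≈ 2.96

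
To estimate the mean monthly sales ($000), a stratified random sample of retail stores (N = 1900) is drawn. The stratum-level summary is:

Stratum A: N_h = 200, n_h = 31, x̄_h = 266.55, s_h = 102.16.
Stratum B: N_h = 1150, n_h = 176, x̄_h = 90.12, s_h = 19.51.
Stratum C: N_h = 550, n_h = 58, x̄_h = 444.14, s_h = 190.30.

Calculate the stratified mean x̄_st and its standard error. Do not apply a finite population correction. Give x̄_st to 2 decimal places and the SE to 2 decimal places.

x̄_st = Σ W_h x̄_h = (200·266.55 + 1150·90.12 + 550·444.14)/1900 = 211.17105
V̂(x̄_st) = Σ W_h² s_h²/n_h, with W_h = N_h/N and N = 1900:
  stratum A: (200/1900)²·102.16²/31 = 3.73038
  stratum B: (1150/1900)²·19.51²/176 = 0.792301
  stratum C: (550/1900)²·190.30²/58 = 52.32
V̂(x̄_st) = 56.8427
SE(x̄_st) = √56.8427 = 7.53941

x̄_st ≈ 211.17, SE ≈ 7.54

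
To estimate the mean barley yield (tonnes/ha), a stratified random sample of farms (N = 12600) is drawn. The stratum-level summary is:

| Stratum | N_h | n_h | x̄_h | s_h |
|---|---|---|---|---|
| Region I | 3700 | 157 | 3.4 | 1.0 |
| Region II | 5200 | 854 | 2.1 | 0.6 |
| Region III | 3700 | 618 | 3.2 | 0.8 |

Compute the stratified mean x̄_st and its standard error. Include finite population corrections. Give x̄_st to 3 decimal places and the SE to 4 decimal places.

x̄_st ≈ 2.805, SE ≈ 0.0257

x̄_st = Σ W_h x̄_h = (3700·3.4 + 5200·2.1 + 3700·3.2)/12600 = 2.80476
V̂(x̄_st) = Σ W_h² (1 − n_h/N_h) s_h²/n_h, with W_h = N_h/N and N = 12600:
  stratum Region I: (3700/12600)²·(1 − 157/3700)·1.0²/157 = 0.000525935
  stratum Region II: (5200/12600)²·(1 − 854/5200)·0.6²/854 = 6.00063e-05
  stratum Region III: (3700/12600)²·(1 − 618/3700)·0.8²/618 = 7.43849e-05
V̂(x̄_st) = 0.000660326
SE(x̄_st) = √0.000660326 = 0.0256968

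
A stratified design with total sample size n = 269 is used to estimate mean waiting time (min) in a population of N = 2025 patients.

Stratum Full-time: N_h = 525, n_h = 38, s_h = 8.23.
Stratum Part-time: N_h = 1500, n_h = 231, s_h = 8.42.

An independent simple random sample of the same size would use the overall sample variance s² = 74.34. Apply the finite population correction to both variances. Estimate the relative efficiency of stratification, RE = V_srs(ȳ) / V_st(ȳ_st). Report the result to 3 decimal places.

RE ≈ 0.945

V̂(ȳ_st) = Σ W_h² (1 − n_h/N_h) s_h²/n_h, with W_h = N_h/N and N = 2025:
  stratum Full-time: (525/2025)²·(1 − 38/525)·8.23²/38 = 0.111136
  stratum Part-time: (1500/2025)²·(1 − 231/1500)·8.42²/231 = 0.142467
V_st = 0.253603
V_srs = (1 − 269/2025)·74.34/269 = 0.239646
Relative efficiency = V_srs / V_st = 0.239646/0.253603 = 0.9450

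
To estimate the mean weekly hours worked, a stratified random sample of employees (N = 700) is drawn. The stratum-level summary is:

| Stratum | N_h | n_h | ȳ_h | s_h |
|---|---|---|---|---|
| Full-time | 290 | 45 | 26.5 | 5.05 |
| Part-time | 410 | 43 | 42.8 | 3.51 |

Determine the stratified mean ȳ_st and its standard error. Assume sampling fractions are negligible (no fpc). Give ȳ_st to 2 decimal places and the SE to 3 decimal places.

ȳ_st = Σ W_h ȳ_h = (290·26.5 + 410·42.8)/700 = 36.04714
V̂(ȳ_st) = Σ W_h² s_h²/n_h, with W_h = N_h/N and N = 700:
  stratum Full-time: (290/700)²·5.05²/45 = 0.097268
  stratum Part-time: (410/700)²·3.51²/43 = 0.0982918
V̂(ȳ_st) = 0.19556
SE(ȳ_st) = √0.19556 = 0.442222

ȳ_st ≈ 36.05, SE ≈ 0.442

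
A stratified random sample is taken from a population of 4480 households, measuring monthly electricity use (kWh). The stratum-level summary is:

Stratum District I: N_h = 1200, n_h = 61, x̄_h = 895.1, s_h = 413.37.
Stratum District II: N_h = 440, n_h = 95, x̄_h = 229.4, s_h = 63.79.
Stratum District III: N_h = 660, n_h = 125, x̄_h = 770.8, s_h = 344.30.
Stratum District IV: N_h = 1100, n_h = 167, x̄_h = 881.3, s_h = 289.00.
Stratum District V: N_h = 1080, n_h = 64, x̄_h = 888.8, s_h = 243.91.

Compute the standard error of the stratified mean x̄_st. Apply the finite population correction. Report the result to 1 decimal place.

V̂(x̄_st) = Σ W_h² (1 − n_h/N_h) s_h²/n_h, with W_h = N_h/N and N = 4480:
  stratum District I: (1200/4480)²·(1 − 61/1200)·413.37²/61 = 190.764
  stratum District II: (440/4480)²·(1 − 95/440)·63.79²/95 = 0.323964
  stratum District III: (660/4480)²·(1 − 125/660)·344.30²/125 = 16.6842
  stratum District IV: (1100/4480)²·(1 − 167/1100)·289.00²/167 = 25.5739
  stratum District V: (1080/4480)²·(1 − 64/1080)·243.91²/64 = 50.8207
V̂(x̄_st) = 284.167
SE(x̄_st) = √284.167 = 16.8573

SE(x̄_st) ≈ 16.9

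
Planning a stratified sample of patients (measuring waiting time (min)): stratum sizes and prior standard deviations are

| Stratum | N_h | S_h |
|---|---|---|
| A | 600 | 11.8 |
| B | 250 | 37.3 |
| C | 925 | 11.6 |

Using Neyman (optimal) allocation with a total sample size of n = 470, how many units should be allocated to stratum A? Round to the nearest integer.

Neyman allocation: n_h = n · N_h S_h / Σ N_i S_i, with n = 470.
  stratum A: N_h·S_h = 600·11.8 = 7080.00
  stratum B: N_h·S_h = 250·37.3 = 9325.00
  stratum C: N_h·S_h = 925·11.6 = 10730.00
Σ N_h S_h = 27135.00
n for stratum A = 470·7080.00/27135.00 = 122.631 → 123

123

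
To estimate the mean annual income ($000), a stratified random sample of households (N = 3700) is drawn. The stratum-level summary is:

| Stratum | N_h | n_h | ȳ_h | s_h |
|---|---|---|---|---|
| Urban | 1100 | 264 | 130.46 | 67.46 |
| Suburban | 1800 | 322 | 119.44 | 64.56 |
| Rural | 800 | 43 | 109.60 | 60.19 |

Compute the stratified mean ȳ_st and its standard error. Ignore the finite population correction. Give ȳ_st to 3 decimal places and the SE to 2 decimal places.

ȳ_st = Σ W_h ȳ_h = (1100·130.46 + 1800·119.44 + 800·109.60)/3700 = 120.58865
V̂(ȳ_st) = Σ W_h² s_h²/n_h, with W_h = N_h/N and N = 3700:
  stratum Urban: (1100/3700)²·67.46²/264 = 1.5236
  stratum Suburban: (1800/3700)²·64.56²/322 = 3.06346
  stratum Rural: (800/3700)²·60.19²/43 = 3.93873
V̂(ȳ_st) = 8.5258
SE(ȳ_st) = √8.5258 = 2.9199

ȳ_st ≈ 120.589, SE ≈ 2.92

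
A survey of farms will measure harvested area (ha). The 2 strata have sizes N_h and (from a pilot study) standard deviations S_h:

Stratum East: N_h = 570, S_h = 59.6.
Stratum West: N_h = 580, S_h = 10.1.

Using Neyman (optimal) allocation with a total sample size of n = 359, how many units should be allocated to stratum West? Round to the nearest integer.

53

Neyman allocation: n_h = n · N_h S_h / Σ N_i S_i, with n = 359.
  stratum East: N_h·S_h = 570·59.6 = 33972.00
  stratum West: N_h·S_h = 580·10.1 = 5858.00
Σ N_h S_h = 39830.00
n for stratum West = 359·5858.00/39830.00 = 52.800 → 53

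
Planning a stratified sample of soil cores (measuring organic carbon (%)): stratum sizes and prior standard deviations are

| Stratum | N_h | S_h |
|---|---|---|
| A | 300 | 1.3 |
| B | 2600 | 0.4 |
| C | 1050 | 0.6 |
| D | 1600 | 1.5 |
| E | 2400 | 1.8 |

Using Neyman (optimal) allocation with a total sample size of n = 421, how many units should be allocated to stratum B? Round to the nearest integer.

50

Neyman allocation: n_h = n · N_h S_h / Σ N_i S_i, with n = 421.
  stratum A: N_h·S_h = 300·1.3 = 390.00
  stratum B: N_h·S_h = 2600·0.4 = 1040.00
  stratum C: N_h·S_h = 1050·0.6 = 630.00
  stratum D: N_h·S_h = 1600·1.5 = 2400.00
  stratum E: N_h·S_h = 2400·1.8 = 4320.00
Σ N_h S_h = 8780.00
n for stratum B = 421·1040.00/8780.00 = 49.868 → 50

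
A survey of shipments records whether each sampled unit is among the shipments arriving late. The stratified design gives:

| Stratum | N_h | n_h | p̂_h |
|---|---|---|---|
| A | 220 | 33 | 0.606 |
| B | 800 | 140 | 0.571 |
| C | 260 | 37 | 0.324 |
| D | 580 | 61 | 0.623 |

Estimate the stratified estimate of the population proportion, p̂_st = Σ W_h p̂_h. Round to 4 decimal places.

N = 1860; stratum weights W_h = N_h/N.
p̂_st = Σ W_h p̂_h = (220·0.606 + 800·0.571 + 260·0.324 + 580·0.623)/1860 = 0.55683

p̂_st ≈ 0.5568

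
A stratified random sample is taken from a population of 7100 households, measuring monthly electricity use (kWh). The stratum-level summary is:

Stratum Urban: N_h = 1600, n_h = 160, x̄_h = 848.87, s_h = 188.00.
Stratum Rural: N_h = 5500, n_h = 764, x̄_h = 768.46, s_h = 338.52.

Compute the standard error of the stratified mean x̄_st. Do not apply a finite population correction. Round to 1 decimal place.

SE(x̄_st) ≈ 10.1

V̂(x̄_st) = Σ W_h² s_h²/n_h, with W_h = N_h/N and N = 7100:
  stratum Urban: (1600/7100)²·188.00²/160 = 11.2181
  stratum Rural: (5500/7100)²·338.52²/764 = 90.0086
V̂(x̄_st) = 101.227
SE(x̄_st) = √101.227 = 10.0611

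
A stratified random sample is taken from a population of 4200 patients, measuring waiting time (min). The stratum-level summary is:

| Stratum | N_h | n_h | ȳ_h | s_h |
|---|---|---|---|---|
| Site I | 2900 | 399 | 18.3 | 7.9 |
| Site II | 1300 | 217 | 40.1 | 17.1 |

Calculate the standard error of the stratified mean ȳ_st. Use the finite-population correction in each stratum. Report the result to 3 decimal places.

V̂(ȳ_st) = Σ W_h² (1 − n_h/N_h) s_h²/n_h, with W_h = N_h/N and N = 4200:
  stratum Site I: (2900/4200)²·(1 − 399/2900)·7.9²/399 = 0.0643124
  stratum Site II: (1300/4200)²·(1 − 217/1300)·17.1²/217 = 0.107549
V̂(ȳ_st) = 0.171861
SE(ȳ_st) = √0.171861 = 0.414561

SE(ȳ_st) ≈ 0.415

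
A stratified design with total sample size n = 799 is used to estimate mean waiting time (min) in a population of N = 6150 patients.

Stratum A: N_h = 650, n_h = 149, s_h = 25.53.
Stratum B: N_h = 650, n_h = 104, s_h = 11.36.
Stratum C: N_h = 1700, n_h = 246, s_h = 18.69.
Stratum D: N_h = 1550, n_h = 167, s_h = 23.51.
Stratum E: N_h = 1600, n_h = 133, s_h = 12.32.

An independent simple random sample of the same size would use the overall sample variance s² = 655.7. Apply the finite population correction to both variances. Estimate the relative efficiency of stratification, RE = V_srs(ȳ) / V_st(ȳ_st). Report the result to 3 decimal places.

V̂(ȳ_st) = Σ W_h² (1 − n_h/N_h) s_h²/n_h, with W_h = N_h/N and N = 6150:
  stratum A: (650/6150)²·(1 − 149/650)·25.53²/149 = 0.0376631
  stratum B: (650/6150)²·(1 − 104/650)·11.36²/104 = 0.0116434
  stratum C: (1700/6150)²·(1 − 246/1700)·18.69²/246 = 0.0927997
  stratum D: (1550/6150)²·(1 − 167/1550)·23.51²/167 = 0.187583
  stratum E: (1600/6150)²·(1 − 133/1600)·12.32²/133 = 0.0708222
V_st = 0.400511
V_srs = (1 − 799/6150)·655.7/799 = 0.714033
Relative efficiency = V_srs / V_st = 0.714033/0.400511 = 1.7828

RE ≈ 1.783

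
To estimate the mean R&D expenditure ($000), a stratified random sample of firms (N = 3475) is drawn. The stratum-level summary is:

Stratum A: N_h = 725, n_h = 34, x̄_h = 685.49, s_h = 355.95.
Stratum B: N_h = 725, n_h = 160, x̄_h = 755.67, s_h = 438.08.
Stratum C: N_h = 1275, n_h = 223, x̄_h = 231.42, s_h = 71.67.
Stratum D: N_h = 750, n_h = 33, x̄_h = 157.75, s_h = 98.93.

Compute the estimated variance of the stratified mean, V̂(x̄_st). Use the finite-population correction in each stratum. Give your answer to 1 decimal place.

V̂(x̄_st) ≈ 211.1

V̂(x̄_st) = Σ W_h² (1 − n_h/N_h) s_h²/n_h, with W_h = N_h/N and N = 3475:
  stratum A: (725/3475)²·(1 − 34/725)·355.95²/34 = 154.599
  stratum B: (725/3475)²·(1 − 160/725)·438.08²/160 = 40.6878
  stratum C: (1275/3475)²·(1 − 223/1275)·71.67²/223 = 2.5585
  stratum D: (750/3475)²·(1 − 33/750)·98.93²/33 = 13.2073
V̂(x̄_st) = 211.052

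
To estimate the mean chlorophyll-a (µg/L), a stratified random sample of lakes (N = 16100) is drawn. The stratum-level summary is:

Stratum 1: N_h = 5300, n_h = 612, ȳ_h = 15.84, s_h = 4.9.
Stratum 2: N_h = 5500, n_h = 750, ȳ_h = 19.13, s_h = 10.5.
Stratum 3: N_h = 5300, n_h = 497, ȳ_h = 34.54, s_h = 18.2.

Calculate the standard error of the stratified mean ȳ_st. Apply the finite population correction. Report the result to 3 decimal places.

V̂(ȳ_st) = Σ W_h² (1 − n_h/N_h) s_h²/n_h, with W_h = N_h/N and N = 16100:
  stratum 1: (5300/16100)²·(1 − 612/5300)·4.9²/612 = 0.00376056
  stratum 2: (5500/16100)²·(1 − 750/5500)·10.5²/750 = 0.0148157
  stratum 3: (5300/16100)²·(1 − 497/5300)·18.2²/497 = 0.065452
V̂(ȳ_st) = 0.0840283
SE(ȳ_st) = √0.0840283 = 0.289876

SE(ȳ_st) ≈ 0.290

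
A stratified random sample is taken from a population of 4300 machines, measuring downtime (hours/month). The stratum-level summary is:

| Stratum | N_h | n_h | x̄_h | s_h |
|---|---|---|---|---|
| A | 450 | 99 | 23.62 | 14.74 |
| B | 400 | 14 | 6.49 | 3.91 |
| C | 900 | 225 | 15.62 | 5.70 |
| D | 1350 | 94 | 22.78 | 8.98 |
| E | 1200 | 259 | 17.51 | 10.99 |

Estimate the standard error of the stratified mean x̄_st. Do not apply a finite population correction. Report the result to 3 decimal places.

SE(x̄_st) ≈ 0.401

V̂(x̄_st) = Σ W_h² s_h²/n_h, with W_h = N_h/N and N = 4300:
  stratum A: (450/4300)²·14.74²/99 = 0.0240352
  stratum B: (400/4300)²·3.91²/14 = 0.00944949
  stratum C: (900/4300)²·5.70²/225 = 0.0063258
  stratum D: (1350/4300)²·8.98²/94 = 0.0845581
  stratum E: (1200/4300)²·10.99²/259 = 0.0363179
V̂(x̄_st) = 0.160687
SE(x̄_st) = √0.160687 = 0.400857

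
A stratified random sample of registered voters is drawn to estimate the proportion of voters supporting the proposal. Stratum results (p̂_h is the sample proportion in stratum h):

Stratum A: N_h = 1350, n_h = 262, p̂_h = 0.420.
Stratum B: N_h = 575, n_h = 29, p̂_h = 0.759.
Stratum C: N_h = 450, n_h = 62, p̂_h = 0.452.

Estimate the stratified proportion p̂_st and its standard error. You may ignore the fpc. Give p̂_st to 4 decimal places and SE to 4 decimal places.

N = 2375; stratum weights W_h = N_h/N.
p̂_st = Σ W_h p̂_h = (1350·0.420 + 575·0.759 + 450·0.452)/2375 = 0.50814
V̂(p̂_st) = Σ W_h² p̂_h(1−p̂_h)/(n_h−1):
  stratum A: (1350/2375)²·0.420·0.580/261 = 0.000301562
  stratum B: (575/2375)²·0.759·0.241/28 = 0.000382921
  stratum C: (450/2375)²·0.452·0.548/61 = 0.000145776
V̂(p̂_st) = 0.00083026; SE = √V̂ = 0.0288142

p̂_st ≈ 0.5081, SE ≈ 0.0288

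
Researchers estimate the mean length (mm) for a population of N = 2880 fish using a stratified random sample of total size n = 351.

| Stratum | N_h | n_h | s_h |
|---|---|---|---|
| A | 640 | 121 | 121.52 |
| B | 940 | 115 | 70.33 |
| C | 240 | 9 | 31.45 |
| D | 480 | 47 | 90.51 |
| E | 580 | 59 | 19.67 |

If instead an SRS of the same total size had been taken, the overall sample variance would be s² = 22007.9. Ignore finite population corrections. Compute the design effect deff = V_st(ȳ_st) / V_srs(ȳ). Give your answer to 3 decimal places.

deff ≈ 0.263

V̂(ȳ_st) = Σ W_h² s_h²/n_h, with W_h = N_h/N and N = 2880:
  stratum A: (640/2880)²·121.52²/121 = 6.02678
  stratum B: (940/2880)²·70.33²/115 = 4.58199
  stratum C: (240/2880)²·31.45²/9 = 0.763196
  stratum D: (480/2880)²·90.51²/47 = 4.84164
  stratum E: (580/2880)²·19.67²/59 = 0.265967
V_st = 16.4796
V_srs = s²/n = 22007.9/351 = 62.7006
deff = V_st / V_srs = 16.4796/62.7006 = 0.2628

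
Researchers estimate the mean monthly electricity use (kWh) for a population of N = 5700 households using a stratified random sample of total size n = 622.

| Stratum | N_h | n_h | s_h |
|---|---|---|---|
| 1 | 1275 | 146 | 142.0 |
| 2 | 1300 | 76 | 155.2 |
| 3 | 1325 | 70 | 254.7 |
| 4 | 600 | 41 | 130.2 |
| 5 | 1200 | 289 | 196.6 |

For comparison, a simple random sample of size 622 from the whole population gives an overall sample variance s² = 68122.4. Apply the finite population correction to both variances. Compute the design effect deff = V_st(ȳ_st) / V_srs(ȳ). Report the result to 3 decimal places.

deff ≈ 0.798

V̂(ȳ_st) = Σ W_h² (1 − n_h/N_h) s_h²/n_h, with W_h = N_h/N and N = 5700:
  stratum 1: (1275/5700)²·(1 − 146/1275)·142.0²/146 = 6.11897
  stratum 2: (1300/5700)²·(1 − 76/1300)·155.2²/76 = 15.5219
  stratum 3: (1325/5700)²·(1 − 70/1325)·254.7²/70 = 47.4318
  stratum 4: (600/5700)²·(1 − 41/600)·130.2²/41 = 4.26827
  stratum 5: (1200/5700)²·(1 − 289/1200)·196.6²/289 = 4.50007
V_st = 77.841
V_srs = (1 − 622/5700)·68122.4/622 = 97.5702
deff = V_st / V_srs = 77.841/97.5702 = 0.7978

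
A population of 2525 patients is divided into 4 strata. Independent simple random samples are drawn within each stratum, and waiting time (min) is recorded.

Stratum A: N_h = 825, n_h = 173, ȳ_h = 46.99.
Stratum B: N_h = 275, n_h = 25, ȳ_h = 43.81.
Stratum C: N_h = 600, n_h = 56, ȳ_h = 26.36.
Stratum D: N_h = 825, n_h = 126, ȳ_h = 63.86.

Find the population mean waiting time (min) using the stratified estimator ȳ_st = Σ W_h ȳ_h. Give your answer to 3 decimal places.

N = Σ N_h = 2525. Stratum weights W_h = N_h/N.
ȳ_st = (825·46.99 + 275·43.81 + 600·26.36 + 825·63.86) / 2525 = 47.25347

ȳ_st ≈ 47.253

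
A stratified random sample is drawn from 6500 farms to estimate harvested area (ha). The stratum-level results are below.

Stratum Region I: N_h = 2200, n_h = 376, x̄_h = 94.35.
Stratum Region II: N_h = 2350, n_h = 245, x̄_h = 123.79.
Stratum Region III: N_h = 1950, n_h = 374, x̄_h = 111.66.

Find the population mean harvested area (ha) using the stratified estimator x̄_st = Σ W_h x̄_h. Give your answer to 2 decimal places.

x̄_st ≈ 110.19

N = Σ N_h = 6500. Stratum weights W_h = N_h/N.
x̄_st = (2200·94.35 + 2350·123.79 + 1950·111.66) / 6500 = 110.1867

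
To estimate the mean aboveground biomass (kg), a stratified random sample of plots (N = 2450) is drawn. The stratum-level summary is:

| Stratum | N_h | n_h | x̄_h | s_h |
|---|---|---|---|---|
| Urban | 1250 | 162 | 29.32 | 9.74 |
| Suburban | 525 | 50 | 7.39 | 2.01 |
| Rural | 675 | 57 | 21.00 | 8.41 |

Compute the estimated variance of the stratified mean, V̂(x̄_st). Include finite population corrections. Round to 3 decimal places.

V̂(x̄_st) ≈ 0.222

V̂(x̄_st) = Σ W_h² (1 − n_h/N_h) s_h²/n_h, with W_h = N_h/N and N = 2450:
  stratum Urban: (1250/2450)²·(1 − 162/1250)·9.74²/162 = 0.132681
  stratum Suburban: (525/2450)²·(1 − 50/525)·2.01²/50 = 0.00335693
  stratum Rural: (675/2450)²·(1 − 57/675)·8.41²/57 = 0.0862337
V̂(x̄_st) = 0.222272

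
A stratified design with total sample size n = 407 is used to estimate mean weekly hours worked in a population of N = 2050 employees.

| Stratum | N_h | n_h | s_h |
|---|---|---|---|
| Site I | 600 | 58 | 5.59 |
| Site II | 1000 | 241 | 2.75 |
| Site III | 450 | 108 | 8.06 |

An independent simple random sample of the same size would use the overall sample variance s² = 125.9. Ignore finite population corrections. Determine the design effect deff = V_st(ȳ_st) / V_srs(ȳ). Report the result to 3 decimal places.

V̂(ȳ_st) = Σ W_h² s_h²/n_h, with W_h = N_h/N and N = 2050:
  stratum Site I: (600/2050)²·5.59²/58 = 0.046152
  stratum Site II: (1000/2050)²·2.75²/241 = 0.0074669
  stratum Site III: (450/2050)²·8.06²/108 = 0.0289844
V_st = 0.0826032
V_srs = s²/n = 125.9/407 = 0.309337
deff = V_st / V_srs = 0.0826032/0.309337 = 0.2670

deff ≈ 0.267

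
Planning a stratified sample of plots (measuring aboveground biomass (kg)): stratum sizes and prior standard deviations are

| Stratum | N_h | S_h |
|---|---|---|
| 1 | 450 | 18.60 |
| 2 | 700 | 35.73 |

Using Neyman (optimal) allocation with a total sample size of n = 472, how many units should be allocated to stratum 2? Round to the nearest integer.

354

Neyman allocation: n_h = n · N_h S_h / Σ N_i S_i, with n = 472.
  stratum 1: N_h·S_h = 450·18.60 = 8370.00
  stratum 2: N_h·S_h = 700·35.73 = 25011.00
Σ N_h S_h = 33381.00
n for stratum 2 = 472·25011.00/33381.00 = 353.650 → 354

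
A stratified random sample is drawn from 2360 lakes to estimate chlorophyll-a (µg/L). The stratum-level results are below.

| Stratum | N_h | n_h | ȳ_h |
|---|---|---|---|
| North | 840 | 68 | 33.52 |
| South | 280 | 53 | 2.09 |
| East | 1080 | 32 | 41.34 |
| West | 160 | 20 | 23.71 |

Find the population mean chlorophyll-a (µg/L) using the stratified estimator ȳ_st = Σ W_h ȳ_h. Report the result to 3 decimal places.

N = Σ N_h = 2360. Stratum weights W_h = N_h/N.
ȳ_st = (840·33.52 + 280·2.09 + 1080·41.34 + 160·23.71) / 2360 = 32.70458

ȳ_st ≈ 32.705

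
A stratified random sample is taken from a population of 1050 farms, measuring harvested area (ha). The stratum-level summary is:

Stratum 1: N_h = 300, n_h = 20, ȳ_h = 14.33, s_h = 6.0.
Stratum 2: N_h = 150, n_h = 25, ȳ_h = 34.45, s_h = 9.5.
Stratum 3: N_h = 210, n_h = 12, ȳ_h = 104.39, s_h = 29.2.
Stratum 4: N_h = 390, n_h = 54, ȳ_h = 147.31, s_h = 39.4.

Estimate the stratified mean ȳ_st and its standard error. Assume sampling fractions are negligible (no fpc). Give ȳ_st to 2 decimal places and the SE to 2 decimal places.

ȳ_st = Σ W_h ȳ_h = (300·14.33 + 150·34.45 + 210·104.39 + 390·147.31)/1050 = 84.60886
V̂(ȳ_st) = Σ W_h² s_h²/n_h, with W_h = N_h/N and N = 1050:
  stratum 1: (300/1050)²·6.0²/20 = 0.146939
  stratum 2: (150/1050)²·9.5²/25 = 0.0736735
  stratum 3: (210/1050)²·29.2²/12 = 2.84213
  stratum 4: (390/1050)²·39.4²/54 = 3.96597
V̂(ȳ_st) = 7.02871
SE(ȳ_st) = √7.02871 = 2.65117

ȳ_st ≈ 84.61, SE ≈ 2.65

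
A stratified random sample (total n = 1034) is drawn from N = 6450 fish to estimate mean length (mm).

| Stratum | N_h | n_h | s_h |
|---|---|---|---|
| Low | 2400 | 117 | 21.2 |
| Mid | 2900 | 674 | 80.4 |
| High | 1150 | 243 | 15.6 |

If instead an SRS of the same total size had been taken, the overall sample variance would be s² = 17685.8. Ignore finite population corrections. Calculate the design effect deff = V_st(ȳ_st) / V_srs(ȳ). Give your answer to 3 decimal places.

V̂(ȳ_st) = Σ W_h² s_h²/n_h, with W_h = N_h/N and N = 6450:
  stratum Low: (2400/6450)²·21.2²/117 = 0.53185
  stratum Mid: (2900/6450)²·80.4²/674 = 1.93878
  stratum High: (1150/6450)²·15.6²/243 = 0.031836
V_st = 2.50247
V_srs = s²/n = 17685.8/1034 = 17.1043
deff = V_st / V_srs = 2.50247/17.1043 = 0.1463

deff ≈ 0.146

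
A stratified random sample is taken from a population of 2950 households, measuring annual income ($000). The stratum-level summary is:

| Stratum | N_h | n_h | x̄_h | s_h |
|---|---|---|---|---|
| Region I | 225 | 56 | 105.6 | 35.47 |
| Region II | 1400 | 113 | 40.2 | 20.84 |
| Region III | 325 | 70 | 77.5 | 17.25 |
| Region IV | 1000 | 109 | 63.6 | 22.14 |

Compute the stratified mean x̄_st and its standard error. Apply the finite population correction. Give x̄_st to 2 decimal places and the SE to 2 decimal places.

x̄_st ≈ 57.23, SE ≈ 1.18

x̄_st = Σ W_h x̄_h = (225·105.6 + 1400·40.2 + 325·77.5 + 1000·63.6)/2950 = 57.22966
V̂(x̄_st) = Σ W_h² (1 − n_h/N_h) s_h²/n_h, with W_h = N_h/N and N = 2950:
  stratum Region I: (225/2950)²·(1 − 56/225)·35.47²/56 = 0.0981656
  stratum Region II: (1400/2950)²·(1 − 113/1400)·20.84²/113 = 0.795755
  stratum Region III: (325/2950)²·(1 − 70/325)·17.25²/70 = 0.0404818
  stratum Region IV: (1000/2950)²·(1 − 109/1000)·22.14²/109 = 0.460429
V̂(x̄_st) = 1.39483
SE(x̄_st) = √1.39483 = 1.18103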